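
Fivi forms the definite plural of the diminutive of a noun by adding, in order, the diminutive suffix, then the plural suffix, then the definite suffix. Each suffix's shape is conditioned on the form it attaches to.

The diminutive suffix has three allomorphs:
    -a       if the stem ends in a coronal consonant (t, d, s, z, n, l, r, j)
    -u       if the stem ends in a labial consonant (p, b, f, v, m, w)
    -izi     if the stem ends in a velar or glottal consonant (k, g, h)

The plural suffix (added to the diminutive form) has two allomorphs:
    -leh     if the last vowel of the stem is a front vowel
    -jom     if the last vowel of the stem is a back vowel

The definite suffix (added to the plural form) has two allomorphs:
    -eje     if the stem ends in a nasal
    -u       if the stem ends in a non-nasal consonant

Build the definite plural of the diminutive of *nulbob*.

nulbobujomeje

*nulbob*: final consonant = /b/, labial → -u → *nulbobu*.
The diminutive form *nulbobu* — last vowel /u/ (a back vowel) → -jom → *nulbobujom*.
Since the final consonant of the plural form *nulbobujom* is /m/ (a nasal), it takes -eje, giving *nulbobujomeje*.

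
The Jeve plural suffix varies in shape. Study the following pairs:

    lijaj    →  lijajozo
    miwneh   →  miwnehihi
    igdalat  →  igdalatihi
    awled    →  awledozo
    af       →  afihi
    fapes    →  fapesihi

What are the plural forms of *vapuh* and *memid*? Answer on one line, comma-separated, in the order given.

Looking at the final consonant of each stem: -ihi when the stem ends in a voiceless consonant (*miwneh*, *igdalat*, *af*, *fapes*); -ozo when the stem ends in a voiced consonant (*lijaj*, *awled*).
The final consonant of *vapuh* is /h/, which is voiceless, so the suffix is -ihi, giving *vapuhihi*.
*memid*: final consonant = /d/, voiced → -ozo → *memidozo*.

vapuhihi, memidozo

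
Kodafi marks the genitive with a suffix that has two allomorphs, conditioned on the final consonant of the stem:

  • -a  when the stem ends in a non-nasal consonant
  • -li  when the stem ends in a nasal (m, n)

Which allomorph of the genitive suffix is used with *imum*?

-li

*imum* — final consonant /m/ (a nasal) → -li.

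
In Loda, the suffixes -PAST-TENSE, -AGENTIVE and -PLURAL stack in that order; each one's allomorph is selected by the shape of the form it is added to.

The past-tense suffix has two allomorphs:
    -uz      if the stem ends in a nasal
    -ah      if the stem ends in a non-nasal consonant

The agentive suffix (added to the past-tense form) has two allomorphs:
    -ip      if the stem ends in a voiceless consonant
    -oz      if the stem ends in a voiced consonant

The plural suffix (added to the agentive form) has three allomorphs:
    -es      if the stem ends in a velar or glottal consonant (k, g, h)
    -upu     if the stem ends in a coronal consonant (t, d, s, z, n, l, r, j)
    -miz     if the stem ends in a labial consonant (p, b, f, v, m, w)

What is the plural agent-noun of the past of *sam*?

samuzozupu

*sam*: final consonant = /m/, a nasal → -uz → *samuz*.
The final consonant of the past-tense form *samuz* is /z/, which is voiced, so the agentive suffix is -oz, giving *samuzoz*.
Since the final consonant of the agentive form *samuzoz* is /z/ (coronal), it takes -upu, giving *samuzozupu*.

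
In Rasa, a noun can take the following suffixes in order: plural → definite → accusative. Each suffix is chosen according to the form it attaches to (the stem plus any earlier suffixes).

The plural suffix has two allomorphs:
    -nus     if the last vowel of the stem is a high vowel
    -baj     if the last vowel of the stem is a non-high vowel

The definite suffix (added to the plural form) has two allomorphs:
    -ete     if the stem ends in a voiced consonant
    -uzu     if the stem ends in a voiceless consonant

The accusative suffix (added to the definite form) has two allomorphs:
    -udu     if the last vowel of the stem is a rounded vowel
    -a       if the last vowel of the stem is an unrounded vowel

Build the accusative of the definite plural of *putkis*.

Since the last vowel of *putkis* is /i/ (a high vowel), it takes -nus, giving *putkisnus*.
The final consonant of the plural form *putkisnus* is /s/, which is voiceless, so the definite suffix is -uzu, giving *putkisnusuzu*.
The definite form *putkisnusuzu* — last vowel /u/ (a rounded vowel) → -udu → *putkisnusuzuudu*.

putkisnusuzuudu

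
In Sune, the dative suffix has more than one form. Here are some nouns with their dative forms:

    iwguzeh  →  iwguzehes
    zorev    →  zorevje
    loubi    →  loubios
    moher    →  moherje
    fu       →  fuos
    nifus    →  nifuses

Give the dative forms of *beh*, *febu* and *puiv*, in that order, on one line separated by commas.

behes, febuos, puivje

The pattern is voicing of the final sound: -es when the stem ends in a voiceless consonant (*iwguzeh*, *nifus*); -je when the stem ends in a voiced consonant (*zorev*, *moher*); -os when the stem ends in a vowel (*loubi*, *fu*).
*beh* — final sound /h/ (a voiceless consonant) → -es → *behes*.
Since the final sound of *febu* is /u/ (a vowel), it takes -os, giving *febuos*.
*puiv* — final sound /v/ (a voiced consonant) → -je → *puivje*.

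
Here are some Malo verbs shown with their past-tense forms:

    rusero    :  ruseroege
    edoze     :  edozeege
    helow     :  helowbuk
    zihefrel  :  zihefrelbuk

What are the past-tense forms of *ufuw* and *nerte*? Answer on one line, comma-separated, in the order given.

The suffix is conditioned by the final sound: -buk when the stem ends in a consonant (*helow*, *zihefrel*); -ege when the stem ends in a vowel (*rusero*, *edoze*).
*ufuw* — final sound /w/ (a consonant) → -buk → *ufuwbuk*.
*nerte*: final sound = /e/, a vowel → -ege → *nerteege*.

ufuwbuk, nerteege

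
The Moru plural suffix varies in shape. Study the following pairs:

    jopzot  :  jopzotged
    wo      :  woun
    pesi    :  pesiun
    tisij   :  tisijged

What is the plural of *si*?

The alternation tracks the final sound of the stem — -ged when the stem ends in a consonant (*jopzot*, *tisij*); -un when the stem ends in a vowel (*wo*, *pesi*).
*si* — final sound /i/ (a vowel) → -un → *siun*.

siun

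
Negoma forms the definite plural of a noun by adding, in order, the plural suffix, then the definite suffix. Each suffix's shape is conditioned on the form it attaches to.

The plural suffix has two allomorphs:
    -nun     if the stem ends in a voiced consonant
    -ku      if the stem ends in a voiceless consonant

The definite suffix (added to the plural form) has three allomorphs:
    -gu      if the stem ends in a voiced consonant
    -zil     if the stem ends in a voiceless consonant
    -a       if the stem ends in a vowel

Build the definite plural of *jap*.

japkua

*jap*: final consonant = /p/, voiceless → -ku → *japku*.
The final sound of the plural form *japku* is /u/, which is a vowel, so the definite suffix is -a, giving *japkua*.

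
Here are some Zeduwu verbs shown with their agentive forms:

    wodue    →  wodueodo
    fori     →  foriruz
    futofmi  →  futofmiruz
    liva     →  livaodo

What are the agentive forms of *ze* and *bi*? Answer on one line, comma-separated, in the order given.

Looking at the last vowel of each stem: -ruz when the last vowel of the stem is a high vowel (*fori*, *futofmi*); -odo when the last vowel of the stem is a non-high vowel (*wodue*, *liva*).
The last vowel of *ze* is /e/, which is a non-high vowel, so the suffix is -odo, giving *zeodo*.
*bi* — last vowel /i/ (a high vowel) → -ruz → *biruz*.

zeodo, biruz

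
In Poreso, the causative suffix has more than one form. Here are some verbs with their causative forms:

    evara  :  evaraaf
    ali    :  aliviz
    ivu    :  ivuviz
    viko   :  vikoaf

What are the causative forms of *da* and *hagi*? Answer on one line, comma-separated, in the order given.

daaf, hagiviz

The suffix is conditioned by the last vowel: -viz when the last vowel of the stem is a high vowel (*ali*, *ivu*); -af when the last vowel of the stem is a non-high vowel (*evara*, *viko*).
The last vowel of *da* is /a/, which is a non-high vowel, so the suffix is -af, giving *daaf*.
*hagi*: last vowel = /i/, a high vowel → -viz → *hagiviz*.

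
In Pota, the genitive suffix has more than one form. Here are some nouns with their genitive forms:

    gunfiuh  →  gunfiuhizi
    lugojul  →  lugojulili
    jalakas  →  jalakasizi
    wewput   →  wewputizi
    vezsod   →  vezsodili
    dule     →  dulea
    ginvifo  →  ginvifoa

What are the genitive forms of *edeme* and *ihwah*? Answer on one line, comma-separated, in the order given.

edemea, ihwahizi

Looking at the final sound of each stem: -izi when the stem ends in a voiceless consonant (*gunfiuh*, *jalakas*, *wewput*); -ili when the stem ends in a voiced consonant (*lugojul*, *vezsod*); -a when the stem ends in a vowel (*dule*, *ginvifo*).
*edeme* — final sound /e/ (a vowel) → -a → *edemea*.
The final sound of *ihwah* is /h/, which is a voiceless consonant, so the suffix is -izi, giving *ihwahizi*.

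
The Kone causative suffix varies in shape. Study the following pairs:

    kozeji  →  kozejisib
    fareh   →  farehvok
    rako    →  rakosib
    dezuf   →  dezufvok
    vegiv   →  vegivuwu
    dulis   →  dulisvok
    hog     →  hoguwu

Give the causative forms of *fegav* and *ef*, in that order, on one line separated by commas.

fegavuwu, efvok

The alternation tracks the final sound of the stem — -vok when the stem ends in a voiceless consonant (*fareh*, *dezuf*, *dulis*); -uwu when the stem ends in a voiced consonant (*vegiv*, *hog*); -sib when the stem ends in a vowel (*kozeji*, *rako*).
The final sound of *fegav* is /v/, which is a voiced consonant, so the suffix is -uwu, giving *fegavuwu*.
Since the final sound of *ef* is /f/ (a voiceless consonant), it takes -vok, giving *efvok*.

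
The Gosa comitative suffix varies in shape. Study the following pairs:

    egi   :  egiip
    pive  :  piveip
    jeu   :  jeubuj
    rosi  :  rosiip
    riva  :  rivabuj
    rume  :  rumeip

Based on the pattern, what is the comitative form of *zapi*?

zapiip

The suffix is conditioned by the last vowel: -ip when the last vowel of the stem is a front vowel (*egi*, *pive*, *rosi*, *rume*); -buj when the last vowel of the stem is a back vowel (*jeu*, *riva*).
Since the last vowel of *zapi* is /i/ (a front vowel), it takes -ip, giving *zapiip*.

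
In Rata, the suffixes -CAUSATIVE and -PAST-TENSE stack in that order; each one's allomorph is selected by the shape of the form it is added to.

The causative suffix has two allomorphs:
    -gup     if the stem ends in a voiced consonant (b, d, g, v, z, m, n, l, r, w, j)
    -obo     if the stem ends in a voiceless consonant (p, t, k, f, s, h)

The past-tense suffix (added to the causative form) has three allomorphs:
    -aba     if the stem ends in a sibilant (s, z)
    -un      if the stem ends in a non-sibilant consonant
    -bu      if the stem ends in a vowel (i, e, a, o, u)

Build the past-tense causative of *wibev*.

wibevgupun

Since the final consonant of *wibev* is /v/ (voiced), it takes -gup, giving *wibevgup*.
Since the final sound of the causative form *wibevgup* is /p/ (a non-sibilant consonant), it takes -un, giving *wibevgupun*.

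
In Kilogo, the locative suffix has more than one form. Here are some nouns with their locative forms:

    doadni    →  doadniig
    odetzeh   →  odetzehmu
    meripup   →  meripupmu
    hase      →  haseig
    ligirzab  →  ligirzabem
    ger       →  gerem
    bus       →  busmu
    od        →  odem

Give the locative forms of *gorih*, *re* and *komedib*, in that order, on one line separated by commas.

gorihmu, reig, komedibem

The pattern is voicing of the final sound: -mu when the stem ends in a voiceless consonant (*odetzeh*, *meripup*, *bus*); -em when the stem ends in a voiced consonant (*ligirzab*, *ger*, *od*); -ig when the stem ends in a vowel (*doadni*, *hase*).
*gorih* — final sound /h/ (a voiceless consonant) → -mu → *gorihmu*.
*re* — final sound /e/ (a vowel) → -ig → *reig*.
*komedib*: final sound = /b/, a voiced consonant → -em → *komedibem*.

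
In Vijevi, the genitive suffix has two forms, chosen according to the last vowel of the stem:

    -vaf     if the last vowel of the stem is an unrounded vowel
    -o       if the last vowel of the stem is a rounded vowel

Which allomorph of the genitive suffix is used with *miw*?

*miw* — last vowel /i/ (an unrounded vowel) → -vaf.

-vaf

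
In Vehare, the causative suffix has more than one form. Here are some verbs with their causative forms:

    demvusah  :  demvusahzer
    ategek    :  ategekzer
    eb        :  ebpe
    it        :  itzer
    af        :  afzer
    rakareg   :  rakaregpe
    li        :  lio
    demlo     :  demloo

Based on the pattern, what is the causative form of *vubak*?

vubakzer

The pattern is voicing of the final sound: -zer when the stem ends in a voiceless consonant (*demvusah*, *ategek*, *it*, *af*); -pe when the stem ends in a voiced consonant (*eb*, *rakareg*); -o when the stem ends in a vowel (*li*, *demlo*).
The final sound of *vubak* is /k/, which is a voiceless consonant, so the suffix is -zer, giving *vubakzer*.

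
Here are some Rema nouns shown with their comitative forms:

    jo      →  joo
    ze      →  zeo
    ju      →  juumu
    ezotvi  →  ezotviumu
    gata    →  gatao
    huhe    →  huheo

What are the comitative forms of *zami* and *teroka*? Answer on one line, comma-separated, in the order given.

The pattern is height harmony: -umu when the last vowel of the stem is a high vowel (*ju*, *ezotvi*); -o when the last vowel of the stem is a non-high vowel (*jo*, *ze*, *gata*, *huhe*).
Since the last vowel of *zami* is /i/ (a high vowel), it takes -umu, giving *zamiumu*.
*teroka* — last vowel /a/ (a non-high vowel) → -o → *terokao*.

zamiumu, terokao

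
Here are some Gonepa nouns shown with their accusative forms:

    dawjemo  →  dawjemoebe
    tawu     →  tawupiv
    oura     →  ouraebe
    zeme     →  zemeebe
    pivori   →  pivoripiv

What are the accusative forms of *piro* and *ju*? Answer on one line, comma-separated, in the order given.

The suffix is conditioned by the last vowel: -piv when the last vowel of the stem is a high vowel (*tawu*, *pivori*); -ebe when the last vowel of the stem is a non-high vowel (*dawjemo*, *oura*, *zeme*).
The last vowel of *piro* is /o/, which is a non-high vowel, so the suffix is -ebe, giving *piroebe*.
*ju* — last vowel /u/ (a high vowel) → -piv → *jupiv*.

piroebe, jupiv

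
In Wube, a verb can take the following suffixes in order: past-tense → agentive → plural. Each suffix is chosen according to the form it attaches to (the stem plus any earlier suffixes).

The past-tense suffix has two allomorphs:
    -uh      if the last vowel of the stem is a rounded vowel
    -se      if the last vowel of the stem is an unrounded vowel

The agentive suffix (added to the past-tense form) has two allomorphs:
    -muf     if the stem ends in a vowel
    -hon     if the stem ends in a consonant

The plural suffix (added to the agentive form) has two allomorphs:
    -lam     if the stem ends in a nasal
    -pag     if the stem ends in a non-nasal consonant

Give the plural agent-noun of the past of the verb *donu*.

donuuhhonlam

The last vowel of *donu* is /u/, which is a rounded vowel, so the past-tense suffix is -uh, giving *donuuh*.
The final sound of the past-tense form *donuuh* is /h/, which is a consonant, so the agentive suffix is -hon, giving *donuuhhon*.
The final consonant of the agentive form *donuuhhon* is /n/, which is a nasal, so the plural suffix is -lam, giving *donuuhhonlam*.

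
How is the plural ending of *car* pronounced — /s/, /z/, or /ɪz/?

/z/

The stem *car* ends in a voiced non-sibilant sound.
The plural suffix surfaces as /ɪz/ after sibilants, /s/ after other voiceless consonants, and /z/ after other voiced sounds.
So the plural -s on *car* is pronounced /z/.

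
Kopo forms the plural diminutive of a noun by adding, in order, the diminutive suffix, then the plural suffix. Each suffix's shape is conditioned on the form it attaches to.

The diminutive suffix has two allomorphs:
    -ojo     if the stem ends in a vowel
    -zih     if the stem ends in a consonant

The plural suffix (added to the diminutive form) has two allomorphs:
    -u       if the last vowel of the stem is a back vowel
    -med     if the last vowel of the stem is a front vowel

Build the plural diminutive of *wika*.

The final sound of *wika* is /a/, which is a vowel, so the diminutive suffix is -ojo, giving *wikaojo*.
The diminutive form *wikaojo*: last vowel = /o/, a back vowel → -u → *wikaojou*.

wikaojou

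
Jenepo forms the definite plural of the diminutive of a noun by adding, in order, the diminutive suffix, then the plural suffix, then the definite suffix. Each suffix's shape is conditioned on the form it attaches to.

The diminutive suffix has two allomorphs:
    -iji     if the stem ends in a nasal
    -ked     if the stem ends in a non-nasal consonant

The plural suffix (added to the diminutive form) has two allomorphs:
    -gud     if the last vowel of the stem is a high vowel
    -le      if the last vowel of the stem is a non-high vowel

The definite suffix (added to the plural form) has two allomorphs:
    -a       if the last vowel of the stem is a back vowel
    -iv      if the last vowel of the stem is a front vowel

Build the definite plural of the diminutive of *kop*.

Since the final consonant of *kop* is /p/ (non-nasal), it takes -ked, giving *kopked*.
The last vowel of the diminutive form *kopked* is /e/, which is a non-high vowel, so the plural suffix is -le, giving *kopkedle*.
The plural form *kopkedle* — last vowel /e/ (a front vowel) → -iv → *kopkedleiv*.

kopkedleiv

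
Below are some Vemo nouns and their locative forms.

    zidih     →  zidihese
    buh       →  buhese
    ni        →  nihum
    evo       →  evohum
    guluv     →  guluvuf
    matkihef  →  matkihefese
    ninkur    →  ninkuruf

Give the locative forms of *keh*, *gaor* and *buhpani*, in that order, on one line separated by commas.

The suffix is conditioned by the final sound: -ese when the stem ends in a voiceless consonant (*zidih*, *buh*, *matkihef*); -uf when the stem ends in a voiced consonant (*guluv*, *ninkur*); -hum when the stem ends in a vowel (*ni*, *evo*).
Since the final sound of *keh* is /h/ (a voiceless consonant), it takes -ese, giving *kehese*.
*gaor*: final sound = /r/, a voiced consonant → -uf → *gaoruf*.
The final sound of *buhpani* is /i/, which is a vowel, so the suffix is -hum, giving *buhpanihum*.

kehese, gaoruf, buhpanihum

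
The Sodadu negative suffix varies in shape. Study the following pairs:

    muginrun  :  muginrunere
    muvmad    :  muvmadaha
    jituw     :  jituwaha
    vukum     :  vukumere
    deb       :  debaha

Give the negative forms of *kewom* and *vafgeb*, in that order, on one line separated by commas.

The suffix is conditioned by the final consonant: -ere when the stem ends in a nasal (*muginrun*, *vukum*); -aha when the stem ends in a non-nasal consonant (*muvmad*, *jituw*, *deb*).
The final consonant of *kewom* is /m/, which is a nasal, so the suffix is -ere, giving *kewomere*.
Since the final consonant of *vafgeb* is /b/ (non-nasal), it takes -aha, giving *vafgebaha*.

kewomere, vafgebaha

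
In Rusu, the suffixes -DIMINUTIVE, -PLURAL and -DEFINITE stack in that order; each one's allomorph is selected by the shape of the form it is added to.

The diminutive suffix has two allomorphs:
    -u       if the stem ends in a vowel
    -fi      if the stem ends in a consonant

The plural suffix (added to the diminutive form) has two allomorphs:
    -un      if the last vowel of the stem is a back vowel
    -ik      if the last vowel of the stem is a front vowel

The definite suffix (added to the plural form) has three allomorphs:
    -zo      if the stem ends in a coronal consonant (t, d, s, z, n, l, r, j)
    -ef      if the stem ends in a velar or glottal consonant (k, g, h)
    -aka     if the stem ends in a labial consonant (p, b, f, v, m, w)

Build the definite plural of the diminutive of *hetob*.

*hetob* — final sound /b/ (a consonant) → -fi → *hetobfi*.
The last vowel of the diminutive form *hetobfi* is /i/, which is a front vowel, so the plural suffix is -ik, giving *hetobfiik*.
Since the final consonant of the plural form *hetobfiik* is /k/ (velar/glottal), it takes -ef, giving *hetobfiikef*.

hetobfiikef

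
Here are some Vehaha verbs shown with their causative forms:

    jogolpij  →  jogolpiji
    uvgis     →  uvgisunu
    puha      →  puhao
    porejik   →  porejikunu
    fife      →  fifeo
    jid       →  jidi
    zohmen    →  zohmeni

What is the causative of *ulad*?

uladi

The alternation tracks the final sound of the stem — -unu when the stem ends in a voiceless consonant (*uvgis*, *porejik*); -i when the stem ends in a voiced consonant (*jogolpij*, *jid*, *zohmen*); -o when the stem ends in a vowel (*puha*, *fife*).
*ulad*: final sound = /d/, a voiced consonant → -i → *uladi*.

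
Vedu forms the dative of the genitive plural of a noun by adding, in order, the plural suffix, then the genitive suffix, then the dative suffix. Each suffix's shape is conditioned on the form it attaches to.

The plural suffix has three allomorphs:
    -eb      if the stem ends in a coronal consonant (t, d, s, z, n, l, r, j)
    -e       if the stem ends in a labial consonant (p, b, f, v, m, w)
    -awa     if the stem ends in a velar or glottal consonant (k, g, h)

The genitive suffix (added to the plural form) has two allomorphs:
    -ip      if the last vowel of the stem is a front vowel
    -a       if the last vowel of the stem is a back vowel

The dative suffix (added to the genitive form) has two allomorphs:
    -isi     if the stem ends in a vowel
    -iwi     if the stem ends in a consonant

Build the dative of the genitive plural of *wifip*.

wifipeipiwi

Since the final consonant of *wifip* is /p/ (labial), it takes -e, giving *wifipe*.
The plural form *wifipe*: last vowel = /e/, a front vowel → -ip → *wifipeip*.
The genitive form *wifipeip* — final sound /p/ (a consonant) → -iwi → *wifipeipiwi*.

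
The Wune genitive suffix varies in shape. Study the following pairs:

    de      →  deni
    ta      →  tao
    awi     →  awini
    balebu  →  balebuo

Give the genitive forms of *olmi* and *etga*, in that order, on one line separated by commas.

olmini, etgao

Looking at the last vowel of each stem: -ni when the last vowel of the stem is a front vowel (*de*, *awi*); -o when the last vowel of the stem is a back vowel (*ta*, *balebu*).
*olmi*: last vowel = /i/, a front vowel → -ni → *olmini*.
The last vowel of *etga* is /a/, which is a back vowel, so the suffix is -o, giving *etgao*.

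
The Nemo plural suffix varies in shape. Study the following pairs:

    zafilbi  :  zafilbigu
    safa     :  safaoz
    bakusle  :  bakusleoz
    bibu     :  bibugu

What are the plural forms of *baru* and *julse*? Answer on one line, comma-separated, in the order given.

The suffix is conditioned by the last vowel: -gu when the last vowel of the stem is a high vowel (*zafilbi*, *bibu*); -oz when the last vowel of the stem is a non-high vowel (*safa*, *bakusle*).
*baru* — last vowel /u/ (a high vowel) → -gu → *barugu*.
Since the last vowel of *julse* is /e/ (a non-high vowel), it takes -oz, giving *julseoz*.

barugu, julseoz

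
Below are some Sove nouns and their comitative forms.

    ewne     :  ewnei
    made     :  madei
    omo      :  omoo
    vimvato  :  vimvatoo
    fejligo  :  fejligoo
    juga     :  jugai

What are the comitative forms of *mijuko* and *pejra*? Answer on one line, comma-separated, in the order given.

mijukoo, pejrai

The suffix is conditioned by the last vowel: -o when the last vowel of the stem is a rounded vowel (*omo*, *vimvato*, *fejligo*); -i when the last vowel of the stem is an unrounded vowel (*ewne*, *made*, *juga*).
The last vowel of *mijuko* is /o/, which is a rounded vowel, so the suffix is -o, giving *mijukoo*.
Since the last vowel of *pejra* is /a/ (an unrounded vowel), it takes -i, giving *pejrai*.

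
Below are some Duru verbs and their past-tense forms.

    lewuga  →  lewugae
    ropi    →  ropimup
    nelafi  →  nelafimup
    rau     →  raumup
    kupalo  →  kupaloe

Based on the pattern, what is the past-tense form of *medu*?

The suffix is conditioned by the last vowel: -mup when the last vowel of the stem is a high vowel (*ropi*, *nelafi*, *rau*); -e when the last vowel of the stem is a non-high vowel (*lewuga*, *kupalo*).
*medu* — last vowel /u/ (a high vowel) → -mup → *medumup*.

medumup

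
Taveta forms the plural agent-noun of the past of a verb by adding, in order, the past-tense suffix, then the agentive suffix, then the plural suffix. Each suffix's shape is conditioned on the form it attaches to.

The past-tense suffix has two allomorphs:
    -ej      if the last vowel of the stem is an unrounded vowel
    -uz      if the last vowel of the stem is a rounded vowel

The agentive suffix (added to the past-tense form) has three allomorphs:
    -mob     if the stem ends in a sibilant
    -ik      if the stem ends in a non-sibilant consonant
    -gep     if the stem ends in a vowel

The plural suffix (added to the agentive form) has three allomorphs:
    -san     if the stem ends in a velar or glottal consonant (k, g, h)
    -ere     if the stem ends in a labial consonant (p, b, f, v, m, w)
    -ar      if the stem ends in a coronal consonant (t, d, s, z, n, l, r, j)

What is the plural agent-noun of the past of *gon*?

The last vowel of *gon* is /o/, which is a rounded vowel, so the past-tense suffix is -uz, giving *gonuz*.
The final sound of the past-tense form *gonuz* is /z/, which is a sibilant, so the agentive suffix is -mob, giving *gonuzmob*.
Since the final consonant of the agentive form *gonuzmob* is /b/ (labial), it takes -ere, giving *gonuzmobere*.

gonuzmobere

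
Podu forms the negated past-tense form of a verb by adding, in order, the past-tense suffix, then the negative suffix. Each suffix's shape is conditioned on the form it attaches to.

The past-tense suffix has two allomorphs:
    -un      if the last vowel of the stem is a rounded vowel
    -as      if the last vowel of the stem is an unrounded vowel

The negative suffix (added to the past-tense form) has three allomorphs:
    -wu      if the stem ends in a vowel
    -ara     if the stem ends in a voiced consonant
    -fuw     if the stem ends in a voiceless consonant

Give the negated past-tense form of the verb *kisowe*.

kisoweasfuw

*kisowe* — last vowel /e/ (an unrounded vowel) → -as → *kisoweas*.
The final sound of the past-tense form *kisoweas* is /s/, which is a voiceless consonant, so the negative suffix is -fuw, giving *kisoweasfuw*.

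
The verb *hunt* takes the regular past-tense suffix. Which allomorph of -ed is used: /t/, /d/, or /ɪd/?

The stem *hunt* ends in /t/ or /d/.
The -ed suffix is realized as /ɪd/ after /t, d/; as /t/ after other voiceless consonants; and as /d/ after other voiced sounds.
So -ed on *hunt* is pronounced /ɪd/.

/ɪd/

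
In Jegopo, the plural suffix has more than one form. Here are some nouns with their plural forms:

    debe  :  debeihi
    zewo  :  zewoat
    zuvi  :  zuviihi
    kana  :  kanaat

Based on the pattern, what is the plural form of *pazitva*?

pazitvaat

The alternation tracks the last vowel of the stem — -ihi when the last vowel of the stem is a front vowel (*debe*, *zuvi*); -at when the last vowel of the stem is a back vowel (*zewo*, *kana*).
The last vowel of *pazitva* is /a/, which is a back vowel, so the suffix is -at, giving *pazitvaat*.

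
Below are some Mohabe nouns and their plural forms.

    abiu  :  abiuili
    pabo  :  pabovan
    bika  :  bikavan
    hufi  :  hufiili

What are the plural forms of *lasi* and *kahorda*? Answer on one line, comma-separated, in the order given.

The suffix is conditioned by the last vowel: -ili when the last vowel of the stem is a high vowel (*abiu*, *hufi*); -van when the last vowel of the stem is a non-high vowel (*pabo*, *bika*).
The last vowel of *lasi* is /i/, which is a high vowel, so the suffix is -ili, giving *lasiili*.
*kahorda*: last vowel = /a/, a non-high vowel → -van → *kahordavan*.

lasiili, kahordavan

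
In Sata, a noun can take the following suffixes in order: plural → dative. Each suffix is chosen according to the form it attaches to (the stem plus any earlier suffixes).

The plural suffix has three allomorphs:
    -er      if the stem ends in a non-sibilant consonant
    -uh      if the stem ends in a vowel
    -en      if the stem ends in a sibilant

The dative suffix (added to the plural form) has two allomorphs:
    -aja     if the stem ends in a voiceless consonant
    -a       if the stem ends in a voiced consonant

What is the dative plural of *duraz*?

Since the final sound of *duraz* is /z/ (a sibilant), it takes -en, giving *durazen*.
Since the final consonant of the plural form *durazen* is /n/ (voiced), it takes -a, giving *durazena*.

durazena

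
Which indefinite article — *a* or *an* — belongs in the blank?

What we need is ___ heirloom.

The indefinite article is chosen by the initial *sound* of the following word, not its spelling.
*heirloom* begins with the sound /ɛ/ (silent h) — a vowel sound.
So the article is *an*: What we need is an heirloom.

an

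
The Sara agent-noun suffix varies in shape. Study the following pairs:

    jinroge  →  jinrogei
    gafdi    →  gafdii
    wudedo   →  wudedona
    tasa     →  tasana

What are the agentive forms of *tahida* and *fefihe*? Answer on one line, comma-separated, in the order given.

tahidana, fefihei

Looking at the last vowel of each stem: -i when the last vowel of the stem is a front vowel (*jinroge*, *gafdi*); -na when the last vowel of the stem is a back vowel (*wudedo*, *tasa*).
*tahida*: last vowel = /a/, a back vowel → -na → *tahidana*.
The last vowel of *fefihe* is /e/, which is a front vowel, so the suffix is -i, giving *fefihei*.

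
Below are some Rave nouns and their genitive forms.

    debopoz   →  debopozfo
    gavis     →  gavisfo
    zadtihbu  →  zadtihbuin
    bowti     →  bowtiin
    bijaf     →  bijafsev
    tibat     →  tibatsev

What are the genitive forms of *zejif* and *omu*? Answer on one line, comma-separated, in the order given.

zejifsev, omuin

The pattern is sibilance of the final sound: -fo when the stem ends in a sibilant (*debopoz*, *gavis*); -sev when the stem ends in a non-sibilant consonant (*bijaf*, *tibat*); -in when the stem ends in a vowel (*zadtihbu*, *bowti*).
The final sound of *zejif* is /f/, which is a non-sibilant consonant, so the suffix is -sev, giving *zejifsev*.
*omu*: final sound = /u/, a vowel → -in → *omuin*.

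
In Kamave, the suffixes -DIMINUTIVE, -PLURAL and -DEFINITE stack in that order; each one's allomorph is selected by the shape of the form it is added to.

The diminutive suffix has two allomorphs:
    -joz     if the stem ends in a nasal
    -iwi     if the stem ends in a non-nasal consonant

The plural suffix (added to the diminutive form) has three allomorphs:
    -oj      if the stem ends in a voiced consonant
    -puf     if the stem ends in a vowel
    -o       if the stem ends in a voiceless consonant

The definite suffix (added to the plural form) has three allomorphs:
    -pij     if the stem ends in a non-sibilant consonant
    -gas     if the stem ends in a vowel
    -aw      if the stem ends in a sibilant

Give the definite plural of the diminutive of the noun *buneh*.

bunehiwipufpij

Since the final consonant of *buneh* is /h/ (non-nasal), it takes -iwi, giving *bunehiwi*.
The diminutive form *bunehiwi* — final sound /i/ (a vowel) → -puf → *bunehiwipuf*.
The final sound of the plural form *bunehiwipuf* is /f/, which is a non-sibilant consonant, so the definite suffix is -pij, giving *bunehiwipufpij*.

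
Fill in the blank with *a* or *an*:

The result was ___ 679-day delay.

The indefinite article is chosen by the initial *sound* of the following word, not its spelling.
The number *679* is spoken "six hundred …", beginning with /sɪks/ — a consonant sound.
So the article is *a*: The result was a 679-day delay.

a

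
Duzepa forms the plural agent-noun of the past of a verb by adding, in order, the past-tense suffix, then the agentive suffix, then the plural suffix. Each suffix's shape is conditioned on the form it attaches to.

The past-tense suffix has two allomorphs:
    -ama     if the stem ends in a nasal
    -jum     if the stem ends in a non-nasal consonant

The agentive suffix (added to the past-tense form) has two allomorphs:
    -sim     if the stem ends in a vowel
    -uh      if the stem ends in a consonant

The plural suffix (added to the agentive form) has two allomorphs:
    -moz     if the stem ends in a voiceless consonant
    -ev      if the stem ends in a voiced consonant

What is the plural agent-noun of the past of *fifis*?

Since the final consonant of *fifis* is /s/ (non-nasal), it takes -jum, giving *fifisjum*.
Since the final sound of the past-tense form *fifisjum* is /m/ (a consonant), it takes -uh, giving *fifisjumuh*.
The agentive form *fifisjumuh* — final consonant /h/ (voiceless) → -moz → *fifisjumuhmoz*.

fifisjumuhmoz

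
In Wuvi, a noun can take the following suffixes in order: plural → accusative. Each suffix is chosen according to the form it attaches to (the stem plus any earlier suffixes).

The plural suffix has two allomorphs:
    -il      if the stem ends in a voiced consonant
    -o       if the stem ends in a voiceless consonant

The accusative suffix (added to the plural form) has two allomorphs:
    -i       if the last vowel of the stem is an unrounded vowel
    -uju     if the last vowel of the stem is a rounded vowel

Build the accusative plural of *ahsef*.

ahsefouju

*ahsef*: final consonant = /f/, voiceless → -o → *ahsefo*.
Since the last vowel of the plural form *ahsefo* is /o/ (a rounded vowel), it takes -uju, giving *ahsefouju*.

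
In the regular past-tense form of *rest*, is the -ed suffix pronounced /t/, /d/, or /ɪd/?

/ɪd/

The stem *rest* ends in /t/ or /d/.
The -ed suffix is realized as /ɪd/ after /t, d/; as /t/ after other voiceless consonants; and as /d/ after other voiced sounds.
So -ed on *rest* is pronounced /ɪd/.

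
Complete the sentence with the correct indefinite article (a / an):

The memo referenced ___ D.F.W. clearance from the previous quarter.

The indefinite article is chosen by the initial *sound* of the following word, not its spelling.
The initialism *D.F.W.* is read letter by letter; the first letter, D, is pronounced /diː/, which begins with a consonant sound.
So the article is *a*: The memo referenced a D.F.W. clearance from the previous quarter.

a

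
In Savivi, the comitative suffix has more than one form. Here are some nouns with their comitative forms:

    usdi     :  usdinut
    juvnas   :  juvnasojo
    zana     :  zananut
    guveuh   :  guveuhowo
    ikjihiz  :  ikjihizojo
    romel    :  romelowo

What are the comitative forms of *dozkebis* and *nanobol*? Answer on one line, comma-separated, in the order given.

dozkebisojo, nanobolowo

The suffix is conditioned by the final sound: -ojo when the stem ends in a sibilant (*juvnas*, *ikjihiz*); -owo when the stem ends in a non-sibilant consonant (*guveuh*, *romel*); -nut when the stem ends in a vowel (*usdi*, *zana*).
Since the final sound of *dozkebis* is /s/ (a sibilant), it takes -ojo, giving *dozkebisojo*.
The final sound of *nanobol* is /l/, which is a non-sibilant consonant, so the suffix is -owo, giving *nanobolowo*.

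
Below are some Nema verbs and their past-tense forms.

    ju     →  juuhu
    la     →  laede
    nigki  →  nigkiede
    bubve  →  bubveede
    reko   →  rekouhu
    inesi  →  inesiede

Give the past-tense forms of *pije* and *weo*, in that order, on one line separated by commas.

pijeede, weouhu

The alternation tracks the last vowel of the stem — -uhu when the last vowel of the stem is a rounded vowel (*ju*, *reko*); -ede when the last vowel of the stem is an unrounded vowel (*la*, *nigki*, *bubve*, *inesi*).
Since the last vowel of *pije* is /e/ (an unrounded vowel), it takes -ede, giving *pijeede*.
Since the last vowel of *weo* is /o/ (a rounded vowel), it takes -uhu, giving *weouhu*.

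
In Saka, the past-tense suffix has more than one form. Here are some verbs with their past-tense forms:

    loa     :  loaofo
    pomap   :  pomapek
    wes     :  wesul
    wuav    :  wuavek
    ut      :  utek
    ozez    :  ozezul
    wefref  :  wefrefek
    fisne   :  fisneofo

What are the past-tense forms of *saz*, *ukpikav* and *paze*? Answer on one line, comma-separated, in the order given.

sazul, ukpikavek, pazeofo

Looking at the final sound of each stem: -ul when the stem ends in a sibilant (*wes*, *ozez*); -ek when the stem ends in a non-sibilant consonant (*pomap*, *wuav*, *ut*, *wefref*); -ofo when the stem ends in a vowel (*loa*, *fisne*).
The final sound of *saz* is /z/, which is a sibilant, so the suffix is -ul, giving *sazul*.
The final sound of *ukpikav* is /v/, which is a non-sibilant consonant, so the suffix is -ek, giving *ukpikavek*.
*paze*: final sound = /e/, a vowel → -ofo → *pazeofo*.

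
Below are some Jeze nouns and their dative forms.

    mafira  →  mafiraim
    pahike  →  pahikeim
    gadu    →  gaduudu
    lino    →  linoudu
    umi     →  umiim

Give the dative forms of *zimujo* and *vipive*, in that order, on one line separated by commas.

The alternation tracks the last vowel of the stem — -udu when the last vowel of the stem is a rounded vowel (*gadu*, *lino*); -im when the last vowel of the stem is an unrounded vowel (*mafira*, *pahike*, *umi*).
The last vowel of *zimujo* is /o/, which is a rounded vowel, so the suffix is -udu, giving *zimujoudu*.
*vipive*: last vowel = /e/, an unrounded vowel → -im → *vipiveim*.

zimujoudu, vipiveim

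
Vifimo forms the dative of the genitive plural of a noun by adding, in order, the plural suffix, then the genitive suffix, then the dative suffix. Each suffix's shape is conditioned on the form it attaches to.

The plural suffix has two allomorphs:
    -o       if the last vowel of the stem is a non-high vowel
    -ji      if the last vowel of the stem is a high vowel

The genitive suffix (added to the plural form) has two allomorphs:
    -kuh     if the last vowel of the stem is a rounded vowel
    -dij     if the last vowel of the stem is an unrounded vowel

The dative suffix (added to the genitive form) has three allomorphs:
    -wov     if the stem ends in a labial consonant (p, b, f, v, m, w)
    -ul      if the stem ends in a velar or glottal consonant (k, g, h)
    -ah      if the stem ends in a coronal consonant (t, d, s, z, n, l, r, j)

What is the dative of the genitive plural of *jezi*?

jezijidijah

*jezi*: last vowel = /i/, a high vowel → -ji → *jeziji*.
Since the last vowel of the plural form *jeziji* is /i/ (an unrounded vowel), it takes -dij, giving *jezijidij*.
The final consonant of the genitive form *jezijidij* is /j/, which is coronal, so the dative suffix is -ah, giving *jezijidijah*.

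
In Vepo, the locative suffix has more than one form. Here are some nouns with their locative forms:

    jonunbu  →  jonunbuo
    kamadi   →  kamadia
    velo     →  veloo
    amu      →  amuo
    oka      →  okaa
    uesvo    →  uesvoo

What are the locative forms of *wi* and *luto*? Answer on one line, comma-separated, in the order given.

wia, lutoo

Looking at the last vowel of each stem: -o when the last vowel of the stem is a rounded vowel (*jonunbu*, *velo*, *amu*, *uesvo*); -a when the last vowel of the stem is an unrounded vowel (*kamadi*, *oka*).
The last vowel of *wi* is /i/, which is an unrounded vowel, so the suffix is -a, giving *wia*.
*luto* — last vowel /o/ (a rounded vowel) → -o → *lutoo*.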